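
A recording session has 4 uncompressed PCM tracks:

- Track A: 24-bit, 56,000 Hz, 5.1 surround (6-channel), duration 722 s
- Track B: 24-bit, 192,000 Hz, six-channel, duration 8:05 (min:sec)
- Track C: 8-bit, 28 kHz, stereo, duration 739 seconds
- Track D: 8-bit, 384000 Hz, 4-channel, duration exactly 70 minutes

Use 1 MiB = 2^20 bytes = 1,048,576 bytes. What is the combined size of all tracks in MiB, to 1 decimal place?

Track A: 56,000 × 722 × 3 × 6 = 727,776,000 bytes.
Track B: 8:05 (min:sec) = 485 s; 192,000 × 485 × 3 × 6 = 1,676,160,000 bytes.
Track C: 28,000 × 739 × 1 × 2 = 41,384,000 bytes.
Track D: exactly 70 minutes = 4,200 s; 384,000 × 4,200 × 1 × 4 = 6,451,200,000 bytes.
Total = 8,896,520,000 bytes = 8484.4 MiB.

8484.4 MiB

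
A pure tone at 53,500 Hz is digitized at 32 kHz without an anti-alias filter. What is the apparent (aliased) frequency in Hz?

10,500 Hz

Nyquist = 32,000/2 = 16,000 Hz; 53,500 Hz exceeds it.
Alias = |53,500 − 2×32,000| = |53,500 − 64,000| = 10,500 Hz.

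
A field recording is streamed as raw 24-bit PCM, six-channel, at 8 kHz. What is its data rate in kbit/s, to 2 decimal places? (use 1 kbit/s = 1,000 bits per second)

1152.00 kbit/s

Bit rate = 8,000 × 24 × 6 = 1,152,000 bits/s.
= 1152.00 kbit/s.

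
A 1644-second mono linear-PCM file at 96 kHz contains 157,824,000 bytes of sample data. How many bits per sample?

Bytes per sample = 157,824,000 / (96,000 × 1,644 × 1) = 157,824,000 / 157,824,000 = 1.
Bit depth = 1 × 8 = 8 bits.

8 bits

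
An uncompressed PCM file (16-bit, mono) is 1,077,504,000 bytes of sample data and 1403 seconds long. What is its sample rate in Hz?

384,000 Hz

Bytes = sample_rate × seconds × bytes_per_sample × channels.
sample_rate = 1,077,504,000 / (1,403 × 2 × 1) = 1,077,504,000 / 2,806 = 384,000 Hz.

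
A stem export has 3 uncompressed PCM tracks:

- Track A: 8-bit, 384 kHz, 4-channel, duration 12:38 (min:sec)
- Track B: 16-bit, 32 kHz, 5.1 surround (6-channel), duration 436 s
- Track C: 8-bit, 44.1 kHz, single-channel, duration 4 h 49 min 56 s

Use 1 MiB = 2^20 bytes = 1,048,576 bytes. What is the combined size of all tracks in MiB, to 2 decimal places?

2001.64 MiB

Track A: 12:38 (min:sec) = 758 s; 384,000 × 758 × 1 × 4 = 1,164,288,000 bytes.
Track B: 32,000 × 436 × 2 × 6 = 167,424,000 bytes.
Track C: 4 h 49 min 56 s = 17,396 s; 44,100 × 17,396 × 1 × 1 = 767,163,600 bytes.
Total = 2,098,875,600 bytes = 2001.64 MiB.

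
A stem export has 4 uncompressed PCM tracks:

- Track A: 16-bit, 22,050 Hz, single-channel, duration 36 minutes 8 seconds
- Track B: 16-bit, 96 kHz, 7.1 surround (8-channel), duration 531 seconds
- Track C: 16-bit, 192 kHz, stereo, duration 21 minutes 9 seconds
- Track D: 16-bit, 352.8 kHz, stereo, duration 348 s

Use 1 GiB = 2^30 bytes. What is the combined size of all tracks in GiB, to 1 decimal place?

2.2 GiB

Track A: 36 minutes 8 seconds = 2,168 s; 22,050 × 2,168 × 2 × 1 = 95,608,800 bytes.
Track B: 96,000 × 531 × 2 × 8 = 815,616,000 bytes.
Track C: 21 minutes 9 seconds = 1,269 s; 192,000 × 1,269 × 2 × 2 = 974,592,000 bytes.
Track D: 352,800 × 348 × 2 × 2 = 491,097,600 bytes.
Total = 2,376,914,400 bytes = 2.2 GiB.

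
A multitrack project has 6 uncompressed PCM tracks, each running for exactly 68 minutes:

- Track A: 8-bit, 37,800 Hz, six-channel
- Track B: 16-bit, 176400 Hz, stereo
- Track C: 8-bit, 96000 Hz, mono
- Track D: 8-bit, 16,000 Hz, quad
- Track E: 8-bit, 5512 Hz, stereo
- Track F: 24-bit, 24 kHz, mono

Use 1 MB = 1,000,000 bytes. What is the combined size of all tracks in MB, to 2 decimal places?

exactly 68 minutes = 4,080 s.
Track A: 37,800 × 4,080 × 1 × 6 = 925,344,000 bytes.
Track B: 176,400 × 4,080 × 2 × 2 = 2,878,848,000 bytes.
Track C: 96,000 × 4,080 × 1 × 1 = 391,680,000 bytes.
Track D: 16,000 × 4,080 × 1 × 4 = 261,120,000 bytes.
Track E: 5,512 × 4,080 × 1 × 2 = 44,977,920 bytes.
Track F: 24,000 × 4,080 × 3 × 1 = 293,760,000 bytes.
Total = 4,795,729,920 bytes = 4795.73 MB.

4795.73 MB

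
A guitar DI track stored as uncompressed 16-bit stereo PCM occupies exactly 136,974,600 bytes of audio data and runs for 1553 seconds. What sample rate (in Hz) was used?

22,050 Hz

Bytes = sample_rate × seconds × bytes_per_sample × channels.
sample_rate = 136,974,600 / (1,553 × 2 × 2) = 136,974,600 / 6,212 = 22,050 Hz.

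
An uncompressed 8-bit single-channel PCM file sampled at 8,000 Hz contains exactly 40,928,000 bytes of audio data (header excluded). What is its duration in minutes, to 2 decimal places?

Byte rate = 8,000 × 1 × 1 = 8,000 bytes/s.
Duration = 40,928,000 / 8,000 = 5,116 s.
5,116 s / 60 = 85.27 minutes.

85.27 minutes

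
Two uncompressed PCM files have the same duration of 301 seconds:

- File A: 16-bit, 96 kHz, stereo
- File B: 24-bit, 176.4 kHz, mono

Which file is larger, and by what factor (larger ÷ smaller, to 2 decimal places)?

File A: 96,000 × 2 × 2 = 384,000 bytes/s.
File B: 176,400 × 3 × 1 = 529,200 bytes/s.
File B is larger; ratio = 159,289,200 / 115,584,000 = 1.38.

File B, by a factor of 1.38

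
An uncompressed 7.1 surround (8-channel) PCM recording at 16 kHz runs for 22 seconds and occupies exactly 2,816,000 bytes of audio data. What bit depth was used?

Bytes per sample = 2,816,000 / (16,000 × 22 × 8) = 2,816,000 / 2,816,000 = 1.
Bit depth = 1 × 8 = 8 bits.

8 bits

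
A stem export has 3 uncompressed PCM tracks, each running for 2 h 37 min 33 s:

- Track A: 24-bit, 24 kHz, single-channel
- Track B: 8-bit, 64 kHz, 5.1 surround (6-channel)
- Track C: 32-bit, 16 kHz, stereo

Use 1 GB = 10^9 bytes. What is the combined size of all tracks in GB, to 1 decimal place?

2 h 37 min 33 s = 9,453 s.
Track A: 24,000 × 9,453 × 3 × 1 = 680,616,000 bytes.
Track B: 64,000 × 9,453 × 1 × 6 = 3,629,952,000 bytes.
Track C: 16,000 × 9,453 × 4 × 2 = 1,209,984,000 bytes.
Total = 5,520,552,000 bytes = 5.5 GB.

5.5 GB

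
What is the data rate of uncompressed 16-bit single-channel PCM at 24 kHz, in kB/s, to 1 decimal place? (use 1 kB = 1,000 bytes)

Bit rate = 24,000 × 16 × 1 = 384,000 bits/s.
384,000 / 8 = 48,000 B/s = 48.0 kB/s.

48.0 kB/s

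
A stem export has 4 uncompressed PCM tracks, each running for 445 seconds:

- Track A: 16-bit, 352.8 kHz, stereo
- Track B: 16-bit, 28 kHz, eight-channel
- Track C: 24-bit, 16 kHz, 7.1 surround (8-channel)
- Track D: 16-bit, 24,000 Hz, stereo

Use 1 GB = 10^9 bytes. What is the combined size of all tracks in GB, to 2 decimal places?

1.04 GB

Track A: 352,800 × 445 × 2 × 2 = 627,984,000 bytes.
Track B: 28,000 × 445 × 2 × 8 = 199,360,000 bytes.
Track C: 16,000 × 445 × 3 × 8 = 170,880,000 bytes.
Track D: 24,000 × 445 × 2 × 2 = 42,720,000 bytes.
Total = 1,040,944,000 bytes = 1.04 GB.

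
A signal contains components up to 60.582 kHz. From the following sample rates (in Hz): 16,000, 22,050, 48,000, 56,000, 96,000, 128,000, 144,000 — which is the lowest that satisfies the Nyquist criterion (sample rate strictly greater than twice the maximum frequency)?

128,000 Hz

Need sample rate > 2 × 60,582 = 121,164 Hz.
Lowest listed rate above 121,164 Hz is 128,000 Hz.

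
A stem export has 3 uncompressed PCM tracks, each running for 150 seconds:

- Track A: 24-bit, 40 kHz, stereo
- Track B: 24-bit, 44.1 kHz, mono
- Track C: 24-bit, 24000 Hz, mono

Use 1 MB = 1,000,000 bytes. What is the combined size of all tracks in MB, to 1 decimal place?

Track A: 40,000 × 150 × 3 × 2 = 36,000,000 bytes.
Track B: 44,100 × 150 × 3 × 1 = 19,845,000 bytes.
Track C: 24,000 × 150 × 3 × 1 = 10,800,000 bytes.
Total = 66,645,000 bytes = 66.6 MB.

66.6 MB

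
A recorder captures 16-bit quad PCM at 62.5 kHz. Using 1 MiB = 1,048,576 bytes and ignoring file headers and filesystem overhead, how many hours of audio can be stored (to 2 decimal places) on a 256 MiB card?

0.15 hours

Uncompressed byte rate = 62,500 × 2 × 4 = 500,000 bytes/s.
Capacity = 256 × 1,048,576 = 268,435,456 bytes.
268,435,456 / 500,000 ≈ 536.87 s → 0.15 hours.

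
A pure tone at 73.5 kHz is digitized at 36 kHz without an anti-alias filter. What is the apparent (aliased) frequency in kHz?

Nyquist = 36,000/2 = 18,000 Hz; 73,500 Hz exceeds it.
Alias = |73,500 − 2×36,000| = |73,500 − 72,000| = 1,500 Hz = 1.5 kHz.

1.5 kHz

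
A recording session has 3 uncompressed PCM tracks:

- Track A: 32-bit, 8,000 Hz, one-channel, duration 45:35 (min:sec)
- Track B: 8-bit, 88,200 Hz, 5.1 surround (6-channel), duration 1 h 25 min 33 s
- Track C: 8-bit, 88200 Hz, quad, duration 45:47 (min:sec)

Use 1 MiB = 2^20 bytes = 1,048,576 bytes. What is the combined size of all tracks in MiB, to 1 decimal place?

Track A: 45:35 (min:sec) = 2,735 s; 8,000 × 2,735 × 4 × 1 = 87,520,000 bytes.
Track B: 1 h 25 min 33 s = 5,133 s; 88,200 × 5,133 × 1 × 6 = 2,716,383,600 bytes.
Track C: 45:47 (min:sec) = 2,747 s; 88,200 × 2,747 × 1 × 4 = 969,141,600 bytes.
Total = 3,773,045,200 bytes = 3598.3 MiB.

3598.3 MiB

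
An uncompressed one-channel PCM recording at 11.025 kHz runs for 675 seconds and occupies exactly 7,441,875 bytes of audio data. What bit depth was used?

Bytes per sample = 7,441,875 / (11,025 × 675 × 1) = 7,441,875 / 7,441,875 = 1.
Bit depth = 1 × 8 = 8 bits.

8 bits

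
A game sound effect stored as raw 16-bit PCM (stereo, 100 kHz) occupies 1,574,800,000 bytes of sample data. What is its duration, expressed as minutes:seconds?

65:37

Byte rate = 100,000 × 2 × 2 = 400,000 bytes/s.
Duration = 1,574,800,000 / 400,000 = 3,937 s.
3,937 s = 65:37.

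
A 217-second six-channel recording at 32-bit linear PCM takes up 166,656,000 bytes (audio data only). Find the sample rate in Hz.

Bytes = sample_rate × seconds × bytes_per_sample × channels.
sample_rate = 166,656,000 / (217 × 4 × 6) = 166,656,000 / 5,208 = 32,000 Hz.

32,000 Hz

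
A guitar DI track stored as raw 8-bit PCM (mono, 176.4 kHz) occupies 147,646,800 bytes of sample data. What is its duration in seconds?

Byte rate = 176,400 × 1 × 1 = 176,400 bytes/s.
Duration = 147,646,800 / 176,400 = 837 s.

837 seconds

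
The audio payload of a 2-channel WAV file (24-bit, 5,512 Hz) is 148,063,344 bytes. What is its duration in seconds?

Byte rate = 5,512 × 3 × 2 = 33,072 bytes/s.
Duration = 148,063,344 / 33,072 = 4,477 s.

4,477 seconds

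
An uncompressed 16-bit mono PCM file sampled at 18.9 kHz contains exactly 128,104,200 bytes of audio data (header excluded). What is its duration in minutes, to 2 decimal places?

56.48 minutes

Byte rate = 18,900 × 2 × 1 = 37,800 bytes/s.
Duration = 128,104,200 / 37,800 = 3,389 s.
3,389 s / 60 = 56.48 minutes.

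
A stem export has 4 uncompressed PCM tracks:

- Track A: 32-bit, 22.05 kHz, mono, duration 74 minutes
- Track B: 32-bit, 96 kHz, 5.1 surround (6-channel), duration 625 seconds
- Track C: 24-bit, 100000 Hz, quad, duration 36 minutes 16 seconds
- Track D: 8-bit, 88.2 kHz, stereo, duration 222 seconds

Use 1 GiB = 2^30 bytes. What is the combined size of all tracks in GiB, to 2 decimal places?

4.17 GiB

Track A: 74 minutes = 4,440 s; 22,050 × 4,440 × 4 × 1 = 391,608,000 bytes.
Track B: 96,000 × 625 × 4 × 6 = 1,440,000,000 bytes.
Track C: 36 minutes 16 seconds = 2,176 s; 100,000 × 2,176 × 3 × 4 = 2,611,200,000 bytes.
Track D: 88,200 × 222 × 1 × 2 = 39,160,800 bytes.
Total = 4,481,968,800 bytes = 4.17 GiB.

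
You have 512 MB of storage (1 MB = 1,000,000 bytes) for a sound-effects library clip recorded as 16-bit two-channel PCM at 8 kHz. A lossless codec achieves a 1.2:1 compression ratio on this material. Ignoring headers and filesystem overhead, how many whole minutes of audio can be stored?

320 minutes

Uncompressed byte rate = 8,000 × 2 × 2 = 32,000 bytes/s.
After 1.2:1 compression, effective rate ≈ 26666.67 bytes/s.
Capacity = 512 × 1,000,000 = 512,000,000 bytes.
512,000,000 / effective rate ≈ 19200 s → 320 minutes.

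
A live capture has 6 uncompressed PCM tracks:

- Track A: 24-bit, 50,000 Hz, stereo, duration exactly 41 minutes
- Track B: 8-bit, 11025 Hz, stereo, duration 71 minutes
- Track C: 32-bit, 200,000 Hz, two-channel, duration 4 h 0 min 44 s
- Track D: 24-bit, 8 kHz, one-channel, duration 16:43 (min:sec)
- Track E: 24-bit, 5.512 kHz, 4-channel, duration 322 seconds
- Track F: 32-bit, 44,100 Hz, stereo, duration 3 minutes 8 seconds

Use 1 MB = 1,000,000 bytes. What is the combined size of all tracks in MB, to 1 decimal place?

Track A: exactly 41 minutes = 2,460 s; 50,000 × 2,460 × 3 × 2 = 738,000,000 bytes.
Track B: 71 minutes = 4,260 s; 11,025 × 4,260 × 1 × 2 = 93,933,000 bytes.
Track C: 4 h 0 min 44 s = 14,444 s; 200,000 × 14,444 × 4 × 2 = 23,110,400,000 bytes.
Track D: 16:43 (min:sec) = 1,003 s; 8,000 × 1,003 × 3 × 1 = 24,072,000 bytes.
Track E: 5,512 × 322 × 3 × 4 = 21,298,368 bytes.
Track F: 3 minutes 8 seconds = 188 s; 44,100 × 188 × 4 × 2 = 66,326,400 bytes.
Total = 24,054,029,768 bytes = 24054.0 MB.

24054.0 MB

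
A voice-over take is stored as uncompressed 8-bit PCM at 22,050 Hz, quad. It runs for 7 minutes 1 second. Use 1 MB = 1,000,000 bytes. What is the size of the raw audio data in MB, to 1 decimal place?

Duration = 7 minutes 1 second = 421 s.
Bytes = 22,050 samples/s × 421 s × 1 bytes/sample × 4 ch = 37,132,200 bytes.
37,132,200 / 1,000,000 = 37.1 MB.

37.1 MB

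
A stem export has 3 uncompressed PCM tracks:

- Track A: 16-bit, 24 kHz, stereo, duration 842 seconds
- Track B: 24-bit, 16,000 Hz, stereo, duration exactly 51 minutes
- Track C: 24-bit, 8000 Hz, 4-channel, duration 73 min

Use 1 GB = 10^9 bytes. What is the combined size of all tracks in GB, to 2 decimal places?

0.80 GB

Track A: 24,000 × 842 × 2 × 2 = 80,832,000 bytes.
Track B: exactly 51 minutes = 3,060 s; 16,000 × 3,060 × 3 × 2 = 293,760,000 bytes.
Track C: 73 min = 4,380 s; 8,000 × 4,380 × 3 × 4 = 420,480,000 bytes.
Total = 795,072,000 bytes = 0.80 GB.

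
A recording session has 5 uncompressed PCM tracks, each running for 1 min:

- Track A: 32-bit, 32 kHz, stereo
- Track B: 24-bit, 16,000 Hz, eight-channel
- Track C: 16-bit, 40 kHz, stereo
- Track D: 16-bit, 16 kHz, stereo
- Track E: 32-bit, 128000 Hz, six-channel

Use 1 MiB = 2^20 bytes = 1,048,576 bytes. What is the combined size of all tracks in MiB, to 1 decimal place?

1 min = 60 s.
Track A: 32,000 × 60 × 4 × 2 = 15,360,000 bytes.
Track B: 16,000 × 60 × 3 × 8 = 23,040,000 bytes.
Track C: 40,000 × 60 × 2 × 2 = 9,600,000 bytes.
Track D: 16,000 × 60 × 2 × 2 = 3,840,000 bytes.
Track E: 128,000 × 60 × 4 × 6 = 184,320,000 bytes.
Total = 236,160,000 bytes = 225.2 MiB.

225.2 MiB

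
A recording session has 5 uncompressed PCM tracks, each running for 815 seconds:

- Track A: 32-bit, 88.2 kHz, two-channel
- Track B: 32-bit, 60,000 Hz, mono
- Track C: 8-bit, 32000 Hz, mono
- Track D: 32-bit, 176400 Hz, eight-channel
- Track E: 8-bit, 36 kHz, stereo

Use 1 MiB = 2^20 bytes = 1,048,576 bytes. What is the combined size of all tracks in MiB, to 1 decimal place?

5203.2 MiB

Track A: 88,200 × 815 × 4 × 2 = 575,064,000 bytes.
Track B: 60,000 × 815 × 4 × 1 = 195,600,000 bytes.
Track C: 32,000 × 815 × 1 × 1 = 26,080,000 bytes.
Track D: 176,400 × 815 × 4 × 8 = 4,600,512,000 bytes.
Track E: 36,000 × 815 × 1 × 2 = 58,680,000 bytes.
Total = 5,455,936,000 bytes = 5203.2 MiB.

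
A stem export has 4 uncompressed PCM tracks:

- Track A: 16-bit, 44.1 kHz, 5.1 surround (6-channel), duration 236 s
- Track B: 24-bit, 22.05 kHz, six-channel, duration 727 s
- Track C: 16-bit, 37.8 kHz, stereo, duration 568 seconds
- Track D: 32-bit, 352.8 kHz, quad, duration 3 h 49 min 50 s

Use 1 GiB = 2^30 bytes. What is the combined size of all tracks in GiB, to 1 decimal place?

Track A: 44,100 × 236 × 2 × 6 = 124,891,200 bytes.
Track B: 22,050 × 727 × 3 × 6 = 288,546,300 bytes.
Track C: 37,800 × 568 × 2 × 2 = 85,881,600 bytes.
Track D: 3 h 49 min 50 s = 13,790 s; 352,800 × 13,790 × 4 × 4 = 77,841,792,000 bytes.
Total = 78,341,111,100 bytes = 73.0 GiB.

73.0 GiB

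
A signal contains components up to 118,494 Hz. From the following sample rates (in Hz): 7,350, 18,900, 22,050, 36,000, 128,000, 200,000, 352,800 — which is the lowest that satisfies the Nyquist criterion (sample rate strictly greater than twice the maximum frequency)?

Need sample rate > 2 × 118,494 = 236,988 Hz.
Lowest listed rate above 236,988 Hz is 352,800 Hz.

352,800 Hz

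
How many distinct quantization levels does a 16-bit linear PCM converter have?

2^16 = 65,536.

65,536 levels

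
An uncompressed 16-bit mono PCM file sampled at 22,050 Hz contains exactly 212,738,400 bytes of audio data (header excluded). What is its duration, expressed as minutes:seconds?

Byte rate = 22,050 × 2 × 1 = 44,100 bytes/s.
Duration = 212,738,400 / 44,100 = 4,824 s.
4,824 s = 80:24.

80:24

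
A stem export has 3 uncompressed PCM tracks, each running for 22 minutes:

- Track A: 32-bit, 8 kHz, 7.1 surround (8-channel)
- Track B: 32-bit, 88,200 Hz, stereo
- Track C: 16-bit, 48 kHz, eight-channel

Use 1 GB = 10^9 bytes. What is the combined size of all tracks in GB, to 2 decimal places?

22 minutes = 1,320 s.
Track A: 8,000 × 1,320 × 4 × 8 = 337,920,000 bytes.
Track B: 88,200 × 1,320 × 4 × 2 = 931,392,000 bytes.
Track C: 48,000 × 1,320 × 2 × 8 = 1,013,760,000 bytes.
Total = 2,283,072,000 bytes = 2.28 GB.

2.28 GB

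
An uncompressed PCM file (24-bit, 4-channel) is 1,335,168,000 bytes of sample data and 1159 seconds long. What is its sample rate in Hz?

Bytes = sample_rate × seconds × bytes_per_sample × channels.
sample_rate = 1,335,168,000 / (1,159 × 3 × 4) = 1,335,168,000 / 13,908 = 96,000 Hz.

96,000 Hz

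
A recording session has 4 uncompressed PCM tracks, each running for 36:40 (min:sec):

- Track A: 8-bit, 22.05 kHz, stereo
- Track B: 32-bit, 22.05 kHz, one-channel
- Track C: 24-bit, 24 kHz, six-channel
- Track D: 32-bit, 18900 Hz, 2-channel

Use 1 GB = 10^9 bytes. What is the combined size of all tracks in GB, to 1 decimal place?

1.6 GB

36:40 (min:sec) = 2,200 s.
Track A: 22,050 × 2,200 × 1 × 2 = 97,020,000 bytes.
Track B: 22,050 × 2,200 × 4 × 1 = 194,040,000 bytes.
Track C: 24,000 × 2,200 × 3 × 6 = 950,400,000 bytes.
Track D: 18,900 × 2,200 × 4 × 2 = 332,640,000 bytes.
Total = 1,574,100,000 bytes = 1.6 GB.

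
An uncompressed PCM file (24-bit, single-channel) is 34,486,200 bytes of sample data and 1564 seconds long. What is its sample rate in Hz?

Bytes = sample_rate × seconds × bytes_per_sample × channels.
sample_rate = 34,486,200 / (1,564 × 3 × 1) = 34,486,200 / 4,692 = 7,350 Hz.

7,350 Hz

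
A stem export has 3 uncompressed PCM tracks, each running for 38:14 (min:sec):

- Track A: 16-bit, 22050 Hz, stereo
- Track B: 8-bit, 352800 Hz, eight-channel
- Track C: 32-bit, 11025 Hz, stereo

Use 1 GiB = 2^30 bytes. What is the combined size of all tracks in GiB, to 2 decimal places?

6.41 GiB

38:14 (min:sec) = 2,294 s.
Track A: 22,050 × 2,294 × 2 × 2 = 202,330,800 bytes.
Track B: 352,800 × 2,294 × 1 × 8 = 6,474,585,600 bytes.
Track C: 11,025 × 2,294 × 4 × 2 = 202,330,800 bytes.
Total = 6,879,247,200 bytes = 6.41 GiB.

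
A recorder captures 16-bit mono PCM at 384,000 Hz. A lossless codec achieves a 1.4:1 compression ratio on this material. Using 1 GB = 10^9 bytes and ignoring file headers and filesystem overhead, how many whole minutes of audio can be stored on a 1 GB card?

Uncompressed byte rate = 384,000 × 2 × 1 = 768,000 bytes/s.
After 1.4:1 compression, effective rate ≈ 548571.43 bytes/s.
Capacity = 1 × 1,000,000,000 = 1,000,000,000 bytes.
1,000,000,000 / effective rate ≈ 1822.92 s → 30 minutes.

30 minutes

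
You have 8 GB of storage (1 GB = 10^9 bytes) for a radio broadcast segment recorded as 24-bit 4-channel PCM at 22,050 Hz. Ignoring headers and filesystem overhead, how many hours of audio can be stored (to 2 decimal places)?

Uncompressed byte rate = 22,050 × 3 × 4 = 264,600 bytes/s.
Capacity = 8 × 1,000,000,000 = 8,000,000,000 bytes.
8,000,000,000 / 264,600 ≈ 30234.32 s → 8.40 hours.

8.40 hours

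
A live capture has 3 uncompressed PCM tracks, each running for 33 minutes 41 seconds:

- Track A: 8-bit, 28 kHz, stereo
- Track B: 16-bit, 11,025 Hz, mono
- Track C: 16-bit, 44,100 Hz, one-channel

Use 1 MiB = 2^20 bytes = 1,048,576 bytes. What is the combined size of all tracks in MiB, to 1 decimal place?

320.4 MiB

33 minutes 41 seconds = 2,021 s.
Track A: 28,000 × 2,021 × 1 × 2 = 113,176,000 bytes.
Track B: 11,025 × 2,021 × 2 × 1 = 44,563,050 bytes.
Track C: 44,100 × 2,021 × 2 × 1 = 178,252,200 bytes.
Total = 335,991,250 bytes = 320.4 MiB.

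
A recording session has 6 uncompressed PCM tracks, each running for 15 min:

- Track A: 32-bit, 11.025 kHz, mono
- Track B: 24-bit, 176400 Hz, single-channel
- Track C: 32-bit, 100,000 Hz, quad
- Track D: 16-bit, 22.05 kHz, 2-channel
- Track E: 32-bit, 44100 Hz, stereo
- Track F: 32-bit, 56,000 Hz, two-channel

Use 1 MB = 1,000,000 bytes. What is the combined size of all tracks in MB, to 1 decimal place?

2756.1 MB

15 min = 900 s.
Track A: 11,025 × 900 × 4 × 1 = 39,690,000 bytes.
Track B: 176,400 × 900 × 3 × 1 = 476,280,000 bytes.
Track C: 100,000 × 900 × 4 × 4 = 1,440,000,000 bytes.
Track D: 22,050 × 900 × 2 × 2 = 79,380,000 bytes.
Track E: 44,100 × 900 × 4 × 2 = 317,520,000 bytes.
Track F: 56,000 × 900 × 4 × 2 = 403,200,000 bytes.
Total = 2,756,070,000 bytes = 2756.1 MB.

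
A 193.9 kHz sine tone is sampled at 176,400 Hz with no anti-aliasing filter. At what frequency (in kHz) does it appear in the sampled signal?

Nyquist = 176,400/2 = 88,200 Hz; 193,900 Hz exceeds it.
Alias = |193,900 − 1×176,400| = |193,900 − 176,400| = 17,500 Hz = 17.5 kHz.

17.5 kHz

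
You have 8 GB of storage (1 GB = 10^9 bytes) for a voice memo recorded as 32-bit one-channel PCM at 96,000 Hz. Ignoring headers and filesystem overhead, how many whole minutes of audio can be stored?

Uncompressed byte rate = 96,000 × 4 × 1 = 384,000 bytes/s.
Capacity = 8 × 1,000,000,000 = 8,000,000,000 bytes.
8,000,000,000 / 384,000 ≈ 20833.33 s → 347 minutes.

347 minutes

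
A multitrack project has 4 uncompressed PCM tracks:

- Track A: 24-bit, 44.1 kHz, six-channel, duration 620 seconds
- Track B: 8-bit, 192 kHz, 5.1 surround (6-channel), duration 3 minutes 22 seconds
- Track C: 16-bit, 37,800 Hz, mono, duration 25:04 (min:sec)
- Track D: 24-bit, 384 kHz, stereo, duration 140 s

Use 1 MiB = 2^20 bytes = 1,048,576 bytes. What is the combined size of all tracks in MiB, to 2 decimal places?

1107.33 MiB

Track A: 44,100 × 620 × 3 × 6 = 492,156,000 bytes.
Track B: 3 minutes 22 seconds = 202 s; 192,000 × 202 × 1 × 6 = 232,704,000 bytes.
Track C: 25:04 (min:sec) = 1,504 s; 37,800 × 1,504 × 2 × 1 = 113,702,400 bytes.
Track D: 384,000 × 140 × 3 × 2 = 322,560,000 bytes.
Total = 1,161,122,400 bytes = 1107.33 MiB.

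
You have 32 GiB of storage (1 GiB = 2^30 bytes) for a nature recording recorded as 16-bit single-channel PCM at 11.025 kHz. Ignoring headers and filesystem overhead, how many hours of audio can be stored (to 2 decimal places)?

Uncompressed byte rate = 11,025 × 2 × 1 = 22,050 bytes/s.
Capacity = 32 × 1,073,741,824 = 34,359,738,368 bytes.
34,359,738,368 / 22,050 ≈ 1558264.78 s → 432.85 hours.

432.85 hours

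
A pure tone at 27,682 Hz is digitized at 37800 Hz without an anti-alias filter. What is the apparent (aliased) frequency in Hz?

10,118 Hz

Nyquist = 37,800/2 = 18,900 Hz; 27,682 Hz exceeds it.
Alias = |27,682 − 1×37,800| = |27,682 − 37,800| = 10,118 Hz.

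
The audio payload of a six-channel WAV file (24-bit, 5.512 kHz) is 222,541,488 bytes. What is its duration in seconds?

2,243 seconds

Byte rate = 5,512 × 3 × 6 = 99,216 bytes/s.
Duration = 222,541,488 / 99,216 = 2,243 s.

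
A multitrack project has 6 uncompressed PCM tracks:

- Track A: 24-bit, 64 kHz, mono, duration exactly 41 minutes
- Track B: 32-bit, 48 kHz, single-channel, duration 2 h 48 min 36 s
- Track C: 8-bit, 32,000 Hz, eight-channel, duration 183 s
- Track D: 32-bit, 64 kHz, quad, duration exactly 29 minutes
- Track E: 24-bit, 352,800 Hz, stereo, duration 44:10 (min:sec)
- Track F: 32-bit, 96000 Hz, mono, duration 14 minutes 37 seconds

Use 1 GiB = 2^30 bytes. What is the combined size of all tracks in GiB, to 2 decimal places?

9.49 GiB

Track A: exactly 41 minutes = 2,460 s; 64,000 × 2,460 × 3 × 1 = 472,320,000 bytes.
Track B: 2 h 48 min 36 s = 10,116 s; 48,000 × 10,116 × 4 × 1 = 1,942,272,000 bytes.
Track C: 32,000 × 183 × 1 × 8 = 46,848,000 bytes.
Track D: exactly 29 minutes = 1,740 s; 64,000 × 1,740 × 4 × 4 = 1,781,760,000 bytes.
Track E: 44:10 (min:sec) = 2,650 s; 352,800 × 2,650 × 3 × 2 = 5,609,520,000 bytes.
Track F: 14 minutes 37 seconds = 877 s; 96,000 × 877 × 4 × 1 = 336,768,000 bytes.
Total = 10,189,488,000 bytes = 9.49 GiB.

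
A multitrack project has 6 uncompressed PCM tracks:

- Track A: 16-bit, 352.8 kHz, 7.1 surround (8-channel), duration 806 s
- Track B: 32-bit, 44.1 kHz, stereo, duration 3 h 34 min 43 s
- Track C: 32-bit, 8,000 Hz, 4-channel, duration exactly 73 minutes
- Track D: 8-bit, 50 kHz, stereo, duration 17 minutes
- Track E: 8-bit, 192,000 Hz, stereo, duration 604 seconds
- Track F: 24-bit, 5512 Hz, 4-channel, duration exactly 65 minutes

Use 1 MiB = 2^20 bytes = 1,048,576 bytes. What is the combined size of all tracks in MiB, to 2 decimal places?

Track A: 352,800 × 806 × 2 × 8 = 4,549,708,800 bytes.
Track B: 3 h 34 min 43 s = 12,883 s; 44,100 × 12,883 × 4 × 2 = 4,545,122,400 bytes.
Track C: exactly 73 minutes = 4,380 s; 8,000 × 4,380 × 4 × 4 = 560,640,000 bytes.
Track D: 17 minutes = 1,020 s; 50,000 × 1,020 × 1 × 2 = 102,000,000 bytes.
Track E: 192,000 × 604 × 1 × 2 = 231,936,000 bytes.
Track F: exactly 65 minutes = 3,900 s; 5,512 × 3,900 × 3 × 4 = 257,961,600 bytes.
Total = 10,247,368,800 bytes = 9772.65 MiB.

9772.65 MiB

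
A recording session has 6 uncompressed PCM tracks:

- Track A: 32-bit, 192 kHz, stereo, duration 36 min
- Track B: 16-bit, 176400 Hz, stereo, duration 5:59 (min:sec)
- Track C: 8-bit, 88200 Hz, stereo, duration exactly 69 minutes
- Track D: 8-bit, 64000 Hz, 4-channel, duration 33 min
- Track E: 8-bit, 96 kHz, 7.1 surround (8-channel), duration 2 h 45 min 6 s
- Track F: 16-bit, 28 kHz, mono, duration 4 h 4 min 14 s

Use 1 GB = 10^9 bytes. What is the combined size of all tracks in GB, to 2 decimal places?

Track A: 36 min = 2,160 s; 192,000 × 2,160 × 4 × 2 = 3,317,760,000 bytes.
Track B: 5:59 (min:sec) = 359 s; 176,400 × 359 × 2 × 2 = 253,310,400 bytes.
Track C: exactly 69 minutes = 4,140 s; 88,200 × 4,140 × 1 × 2 = 730,296,000 bytes.
Track D: 33 min = 1,980 s; 64,000 × 1,980 × 1 × 4 = 506,880,000 bytes.
Track E: 2 h 45 min 6 s = 9,906 s; 96,000 × 9,906 × 1 × 8 = 7,607,808,000 bytes.
Track F: 4 h 4 min 14 s = 14,654 s; 28,000 × 14,654 × 2 × 1 = 820,624,000 bytes.
Total = 13,236,678,400 bytes = 13.24 GB.

13.24 GB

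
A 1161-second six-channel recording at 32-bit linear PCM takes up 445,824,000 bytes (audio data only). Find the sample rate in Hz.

Bytes = sample_rate × seconds × bytes_per_sample × channels.
sample_rate = 445,824,000 / (1,161 × 4 × 6) = 445,824,000 / 27,864 = 16,000 Hz.

16,000 Hz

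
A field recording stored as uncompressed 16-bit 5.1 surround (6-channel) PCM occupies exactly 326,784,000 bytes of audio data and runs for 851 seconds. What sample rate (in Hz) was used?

32,000 Hz

Bytes = sample_rate × seconds × bytes_per_sample × channels.
sample_rate = 326,784,000 / (851 × 2 × 6) = 326,784,000 / 10,212 = 32,000 Hz.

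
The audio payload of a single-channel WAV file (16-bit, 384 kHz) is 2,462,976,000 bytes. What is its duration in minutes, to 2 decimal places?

53.45 minutes

Byte rate = 384,000 × 2 × 1 = 768,000 bytes/s.
Duration = 2,462,976,000 / 768,000 = 3,207 s.
3,207 s / 60 = 53.45 minutes.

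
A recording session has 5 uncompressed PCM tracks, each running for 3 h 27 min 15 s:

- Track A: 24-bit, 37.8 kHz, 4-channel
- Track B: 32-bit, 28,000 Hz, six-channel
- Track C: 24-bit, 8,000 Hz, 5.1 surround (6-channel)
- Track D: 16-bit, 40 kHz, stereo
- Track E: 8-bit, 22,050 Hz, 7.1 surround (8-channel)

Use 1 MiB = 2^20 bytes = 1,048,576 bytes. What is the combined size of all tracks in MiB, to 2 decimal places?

3 h 27 min 15 s = 12,435 s.
Track A: 37,800 × 12,435 × 3 × 4 = 5,640,516,000 bytes.
Track B: 28,000 × 12,435 × 4 × 6 = 8,356,320,000 bytes.
Track C: 8,000 × 12,435 × 3 × 6 = 1,790,640,000 bytes.
Track D: 40,000 × 12,435 × 2 × 2 = 1,989,600,000 bytes.
Track E: 22,050 × 12,435 × 1 × 8 = 2,193,534,000 bytes.
Total = 19,970,610,000 bytes = 19045.46 MiB.

19045.46 MiB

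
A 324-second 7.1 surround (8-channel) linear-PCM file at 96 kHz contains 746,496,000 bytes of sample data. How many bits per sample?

24 bits

Bytes per sample = 746,496,000 / (96,000 × 324 × 8) = 746,496,000 / 248,832,000 = 3.
Bit depth = 3 × 8 = 24 bits.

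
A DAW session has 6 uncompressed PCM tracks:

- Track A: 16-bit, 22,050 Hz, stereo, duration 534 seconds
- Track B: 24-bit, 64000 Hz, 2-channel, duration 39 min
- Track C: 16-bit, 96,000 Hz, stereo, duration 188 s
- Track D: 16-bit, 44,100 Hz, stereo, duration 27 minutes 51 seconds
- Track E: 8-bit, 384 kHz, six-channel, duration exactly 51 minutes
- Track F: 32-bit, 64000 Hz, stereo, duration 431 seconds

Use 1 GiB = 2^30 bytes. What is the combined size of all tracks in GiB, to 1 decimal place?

8.0 GiB

Track A: 22,050 × 534 × 2 × 2 = 47,098,800 bytes.
Track B: 39 min = 2,340 s; 64,000 × 2,340 × 3 × 2 = 898,560,000 bytes.
Track C: 96,000 × 188 × 2 × 2 = 72,192,000 bytes.
Track D: 27 minutes 51 seconds = 1,671 s; 44,100 × 1,671 × 2 × 2 = 294,764,400 bytes.
Track E: exactly 51 minutes = 3,060 s; 384,000 × 3,060 × 1 × 6 = 7,050,240,000 bytes.
Track F: 64,000 × 431 × 4 × 2 = 220,672,000 bytes.
Total = 8,583,527,200 bytes = 8.0 GiB.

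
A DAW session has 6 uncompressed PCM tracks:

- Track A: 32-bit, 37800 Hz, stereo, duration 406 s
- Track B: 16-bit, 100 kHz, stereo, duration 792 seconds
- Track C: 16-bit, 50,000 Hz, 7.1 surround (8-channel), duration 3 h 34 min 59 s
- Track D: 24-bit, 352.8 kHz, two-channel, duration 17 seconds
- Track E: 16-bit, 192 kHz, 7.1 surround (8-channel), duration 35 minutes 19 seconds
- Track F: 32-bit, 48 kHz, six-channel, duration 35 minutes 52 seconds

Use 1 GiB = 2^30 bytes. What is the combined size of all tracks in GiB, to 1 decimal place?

18.4 GiB

Track A: 37,800 × 406 × 4 × 2 = 122,774,400 bytes.
Track B: 100,000 × 792 × 2 × 2 = 316,800,000 bytes.
Track C: 3 h 34 min 59 s = 12,899 s; 50,000 × 12,899 × 2 × 8 = 10,319,200,000 bytes.
Track D: 352,800 × 17 × 3 × 2 = 35,985,600 bytes.
Track E: 35 minutes 19 seconds = 2,119 s; 192,000 × 2,119 × 2 × 8 = 6,509,568,000 bytes.
Track F: 35 minutes 52 seconds = 2,152 s; 48,000 × 2,152 × 4 × 6 = 2,479,104,000 bytes.
Total = 19,783,432,000 bytes = 18.4 GiB.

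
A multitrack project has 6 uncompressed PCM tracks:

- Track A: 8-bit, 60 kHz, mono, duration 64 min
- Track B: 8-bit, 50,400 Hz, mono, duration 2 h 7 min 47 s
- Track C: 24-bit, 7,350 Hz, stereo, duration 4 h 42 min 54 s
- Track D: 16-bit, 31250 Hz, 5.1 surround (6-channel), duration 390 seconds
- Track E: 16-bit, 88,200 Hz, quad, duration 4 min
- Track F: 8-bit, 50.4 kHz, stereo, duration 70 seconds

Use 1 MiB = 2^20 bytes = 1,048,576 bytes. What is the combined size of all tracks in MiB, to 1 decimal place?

1609.8 MiB

Track A: 64 min = 3,840 s; 60,000 × 3,840 × 1 × 1 = 230,400,000 bytes.
Track B: 2 h 7 min 47 s = 7,667 s; 50,400 × 7,667 × 1 × 1 = 386,416,800 bytes.
Track C: 4 h 42 min 54 s = 16,974 s; 7,350 × 16,974 × 3 × 2 = 748,553,400 bytes.
Track D: 31,250 × 390 × 2 × 6 = 146,250,000 bytes.
Track E: 4 min = 240 s; 88,200 × 240 × 2 × 4 = 169,344,000 bytes.
Track F: 50,400 × 70 × 1 × 2 = 7,056,000 bytes.
Total = 1,688,020,200 bytes = 1609.8 MiB.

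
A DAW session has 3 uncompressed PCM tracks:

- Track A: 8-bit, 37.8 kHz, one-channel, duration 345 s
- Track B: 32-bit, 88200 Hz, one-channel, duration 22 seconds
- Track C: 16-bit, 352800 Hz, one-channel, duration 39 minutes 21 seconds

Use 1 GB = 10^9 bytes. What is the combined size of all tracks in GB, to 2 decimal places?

Track A: 37,800 × 345 × 1 × 1 = 13,041,000 bytes.
Track B: 88,200 × 22 × 4 × 1 = 7,761,600 bytes.
Track C: 39 minutes 21 seconds = 2,361 s; 352,800 × 2,361 × 2 × 1 = 1,665,921,600 bytes.
Total = 1,686,724,200 bytes = 1.69 GB.

1.69 GB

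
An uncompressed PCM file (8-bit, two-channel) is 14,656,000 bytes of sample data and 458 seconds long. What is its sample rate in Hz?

Bytes = sample_rate × seconds × bytes_per_sample × channels.
sample_rate = 14,656,000 / (458 × 1 × 2) = 14,656,000 / 916 = 16,000 Hz.

16,000 Hz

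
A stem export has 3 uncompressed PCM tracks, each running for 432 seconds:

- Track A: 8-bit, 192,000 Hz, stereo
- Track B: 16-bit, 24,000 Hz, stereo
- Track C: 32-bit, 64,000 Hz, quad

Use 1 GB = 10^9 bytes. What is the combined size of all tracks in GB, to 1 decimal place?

0.6 GB

Track A: 192,000 × 432 × 1 × 2 = 165,888,000 bytes.
Track B: 24,000 × 432 × 2 × 2 = 41,472,000 bytes.
Track C: 64,000 × 432 × 4 × 4 = 442,368,000 bytes.
Total = 649,728,000 bytes = 0.6 GB.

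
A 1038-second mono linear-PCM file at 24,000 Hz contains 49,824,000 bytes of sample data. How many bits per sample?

Bytes per sample = 49,824,000 / (24,000 × 1,038 × 1) = 49,824,000 / 24,912,000 = 2.
Bit depth = 2 × 8 = 16 bits.

16 bits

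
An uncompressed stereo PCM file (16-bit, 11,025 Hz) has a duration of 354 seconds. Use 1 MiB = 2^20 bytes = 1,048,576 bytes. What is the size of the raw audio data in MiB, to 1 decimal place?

Bytes = 11,025 samples/s × 354 s × 2 bytes/sample × 2 ch = 15,611,400 bytes.
15,611,400 / 1,048,576 = 14.9 MiB.

14.9 MiB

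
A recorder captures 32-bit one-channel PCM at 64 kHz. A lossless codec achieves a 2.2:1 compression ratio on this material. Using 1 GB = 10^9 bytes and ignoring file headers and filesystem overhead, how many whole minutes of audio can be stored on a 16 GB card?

Uncompressed byte rate = 64,000 × 4 × 1 = 256,000 bytes/s.
After 2.2:1 compression, effective rate ≈ 116363.64 bytes/s.
Capacity = 16 × 1,000,000,000 = 16,000,000,000 bytes.
16,000,000,000 / effective rate ≈ 137500 s → 2,291 minutes.

2,291 minutes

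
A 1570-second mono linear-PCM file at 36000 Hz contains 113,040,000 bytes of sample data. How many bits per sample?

16 bits

Bytes per sample = 113,040,000 / (36,000 × 1,570 × 1) = 113,040,000 / 56,520,000 = 2.
Bit depth = 2 × 8 = 16 bits.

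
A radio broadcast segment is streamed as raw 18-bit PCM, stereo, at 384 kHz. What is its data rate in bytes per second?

Bit rate = 384,000 × 18 × 2 = 13,824,000 bits/s.
13,824,000 / 8 = 1,728,000 bytes/s.

1,728,000 bytes/s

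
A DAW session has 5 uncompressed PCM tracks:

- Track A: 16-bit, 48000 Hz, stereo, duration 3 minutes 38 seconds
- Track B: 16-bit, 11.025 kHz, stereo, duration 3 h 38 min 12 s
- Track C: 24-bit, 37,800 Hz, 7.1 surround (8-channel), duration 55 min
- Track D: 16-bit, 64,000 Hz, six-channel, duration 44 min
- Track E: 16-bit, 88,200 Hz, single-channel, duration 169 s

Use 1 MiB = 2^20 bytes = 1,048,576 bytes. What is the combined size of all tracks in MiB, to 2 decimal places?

5407.62 MiB

Track A: 3 minutes 38 seconds = 218 s; 48,000 × 218 × 2 × 2 = 41,856,000 bytes.
Track B: 3 h 38 min 12 s = 13,092 s; 11,025 × 13,092 × 2 × 2 = 577,357,200 bytes.
Track C: 55 min = 3,300 s; 37,800 × 3,300 × 3 × 8 = 2,993,760,000 bytes.
Track D: 44 min = 2,640 s; 64,000 × 2,640 × 2 × 6 = 2,027,520,000 bytes.
Track E: 88,200 × 169 × 2 × 1 = 29,811,600 bytes.
Total = 5,670,304,800 bytes = 5407.62 MiB.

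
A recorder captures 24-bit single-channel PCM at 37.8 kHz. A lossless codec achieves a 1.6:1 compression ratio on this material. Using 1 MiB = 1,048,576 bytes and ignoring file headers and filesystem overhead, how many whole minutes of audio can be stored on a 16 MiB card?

Uncompressed byte rate = 37,800 × 3 × 1 = 113,400 bytes/s.
After 1.6:1 compression, effective rate ≈ 70875 bytes/s.
Capacity = 16 × 1,048,576 = 16,777,216 bytes.
16,777,216 / effective rate ≈ 236.72 s → 3 minutes.

3 minutes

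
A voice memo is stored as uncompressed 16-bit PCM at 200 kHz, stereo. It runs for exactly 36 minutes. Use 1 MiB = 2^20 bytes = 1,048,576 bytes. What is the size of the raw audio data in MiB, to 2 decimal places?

Duration = exactly 36 minutes = 2,160 s.
Bytes = 200,000 samples/s × 2,160 s × 2 bytes/sample × 2 ch = 1,728,000,000 bytes.
1,728,000,000 / 1,048,576 = 1647.95 MiB.

1647.95 MiB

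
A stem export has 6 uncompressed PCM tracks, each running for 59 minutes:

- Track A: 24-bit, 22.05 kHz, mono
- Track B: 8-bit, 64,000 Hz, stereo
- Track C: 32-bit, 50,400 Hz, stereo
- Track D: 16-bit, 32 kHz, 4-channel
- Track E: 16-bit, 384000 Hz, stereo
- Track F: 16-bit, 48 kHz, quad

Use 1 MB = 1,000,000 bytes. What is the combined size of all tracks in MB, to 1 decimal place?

59 minutes = 3,540 s.
Track A: 22,050 × 3,540 × 3 × 1 = 234,171,000 bytes.
Track B: 64,000 × 3,540 × 1 × 2 = 453,120,000 bytes.
Track C: 50,400 × 3,540 × 4 × 2 = 1,427,328,000 bytes.
Track D: 32,000 × 3,540 × 2 × 4 = 906,240,000 bytes.
Track E: 384,000 × 3,540 × 2 × 2 = 5,437,440,000 bytes.
Track F: 48,000 × 3,540 × 2 × 4 = 1,359,360,000 bytes.
Total = 9,817,659,000 bytes = 9817.7 MB.

9817.7 MB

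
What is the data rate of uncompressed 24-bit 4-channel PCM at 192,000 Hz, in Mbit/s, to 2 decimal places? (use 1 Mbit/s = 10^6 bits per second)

Bit rate = 192,000 × 24 × 4 = 18,432,000 bits/s.
= 18.43 Mbit/s.

18.43 Mbit/s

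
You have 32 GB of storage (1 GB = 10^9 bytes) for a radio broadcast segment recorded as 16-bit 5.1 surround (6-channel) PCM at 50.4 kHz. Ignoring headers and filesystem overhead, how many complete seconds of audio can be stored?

Uncompressed byte rate = 50,400 × 2 × 6 = 604,800 bytes/s.
Capacity = 32 × 1,000,000,000 = 32,000,000,000 bytes.
32,000,000,000 / 604,800 ≈ 52910.05 s → 52,910 seconds.

52,910 seconds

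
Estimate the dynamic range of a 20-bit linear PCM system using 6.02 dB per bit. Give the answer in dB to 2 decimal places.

120.40 dB

20 × 6.02 = 120.40 dB.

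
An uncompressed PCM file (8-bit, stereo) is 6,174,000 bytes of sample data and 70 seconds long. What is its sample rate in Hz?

44,100 Hz

Bytes = sample_rate × seconds × bytes_per_sample × channels.
sample_rate = 6,174,000 / (70 × 1 × 2) = 6,174,000 / 140 = 44,100 Hz.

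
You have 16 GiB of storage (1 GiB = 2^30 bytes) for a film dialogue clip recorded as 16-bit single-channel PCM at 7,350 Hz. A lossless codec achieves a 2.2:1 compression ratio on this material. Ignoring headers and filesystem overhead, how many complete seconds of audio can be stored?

Uncompressed byte rate = 7,350 × 2 × 1 = 14,700 bytes/s.
After 2.2:1 compression, effective rate ≈ 6681.82 bytes/s.
Capacity = 16 × 1,073,741,824 = 17,179,869,184 bytes.
17,179,869,184 / effective rate ≈ 2571136.88 s → 2,571,136 seconds.

2,571,136 seconds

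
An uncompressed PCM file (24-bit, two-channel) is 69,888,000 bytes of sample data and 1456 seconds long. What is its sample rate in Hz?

8,000 Hz

Bytes = sample_rate × seconds × bytes_per_sample × channels.
sample_rate = 69,888,000 / (1,456 × 3 × 2) = 69,888,000 / 8,736 = 8,000 Hz.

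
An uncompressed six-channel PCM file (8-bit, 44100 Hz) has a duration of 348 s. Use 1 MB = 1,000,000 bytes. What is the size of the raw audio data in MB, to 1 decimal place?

Bytes = 44,100 samples/s × 348 s × 1 bytes/sample × 6 ch = 92,080,800 bytes.
92,080,800 / 1,000,000 = 92.1 MB.

92.1 MB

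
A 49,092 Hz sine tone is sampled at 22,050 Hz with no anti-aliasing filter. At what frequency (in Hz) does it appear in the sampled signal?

4,992 Hz

Nyquist = 22,050/2 = 11,025 Hz; 49,092 Hz exceeds it.
Alias = |49,092 − 2×22,050| = |49,092 − 44,100| = 4,992 Hz.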